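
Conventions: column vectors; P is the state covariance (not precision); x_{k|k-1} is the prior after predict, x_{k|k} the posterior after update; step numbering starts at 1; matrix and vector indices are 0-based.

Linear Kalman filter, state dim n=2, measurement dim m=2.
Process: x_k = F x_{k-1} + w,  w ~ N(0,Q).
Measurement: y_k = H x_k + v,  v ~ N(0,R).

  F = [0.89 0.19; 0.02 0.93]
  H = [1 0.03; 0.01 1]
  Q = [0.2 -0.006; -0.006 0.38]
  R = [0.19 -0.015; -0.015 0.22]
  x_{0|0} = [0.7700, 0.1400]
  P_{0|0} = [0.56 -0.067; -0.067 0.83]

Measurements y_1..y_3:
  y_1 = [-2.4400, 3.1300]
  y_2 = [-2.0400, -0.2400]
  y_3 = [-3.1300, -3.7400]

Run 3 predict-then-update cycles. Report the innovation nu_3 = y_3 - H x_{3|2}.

step 1: x^-=[0.7119, 0.1456]  P^-=[0.6509 0.0949; 0.0949 1.0956]  S=[0.8476 0.1193; 0.1193 1.3176]  K=[0.7703 0.0072; 0.0340 0.8292]  nu=[-3.1563, 2.9773]  x^+=[-1.6978, 2.5069]  P^+=[0.1466 -0.0114; -0.0114 0.1820]
step 2: x^-=[-1.0348, 2.2974]  P^-=[0.3188 0.0193; 0.0193 0.5371]  S=[0.5105 0.0236; 0.0236 0.7575]  K=[0.6252 0.0102; 0.0366 0.7081]  nu=[-1.0742, -2.5271]  x^+=[-1.7321, 0.4686]  P^+=[0.1189 -0.0083; -0.0083 0.1553]
step 3: x^-=[-1.4525, 0.4012]  P^-=[0.2970 0.0166; 0.0166 0.5141]  S=[0.4884 0.0200; 0.0200 0.7344]  K=[0.6086 0.0101; 0.0370 0.6992]  nu=[-1.6895, -4.1266]  x^+=[-2.5224, -2.5465]  P^+=[0.1157 -0.0081; -0.0081 0.1533]

innov = [-1.6895, -4.1266]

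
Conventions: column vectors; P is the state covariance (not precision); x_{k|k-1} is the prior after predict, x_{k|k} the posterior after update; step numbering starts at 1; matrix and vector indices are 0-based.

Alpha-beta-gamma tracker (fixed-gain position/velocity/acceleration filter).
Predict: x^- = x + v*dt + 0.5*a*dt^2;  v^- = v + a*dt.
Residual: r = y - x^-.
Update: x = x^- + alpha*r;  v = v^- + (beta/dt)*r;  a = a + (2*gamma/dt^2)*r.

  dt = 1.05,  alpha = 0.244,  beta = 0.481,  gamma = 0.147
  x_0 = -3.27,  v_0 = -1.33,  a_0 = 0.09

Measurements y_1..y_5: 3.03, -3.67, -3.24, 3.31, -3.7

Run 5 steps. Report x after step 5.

x_post = 1.1252

step 1: x_pred=-4.6169  r=7.6469  x^+=-2.7510  v^+=2.2675  a^+=2.1292
step 2: x_pred=0.8035  r=-4.4735  x^+=-0.2880  v^+=2.4538  a^+=0.9362
step 3: x_pred=2.8046  r=-6.0446  x^+=1.3297  v^+=0.6679  a^+=-0.6757
step 4: x_pred=1.6585  r=1.6515  x^+=2.0615  v^+=0.7149  a^+=-0.2353
step 5: x_pred=2.6825  r=-6.3825  x^+=1.1252  v^+=-2.4559  a^+=-1.9373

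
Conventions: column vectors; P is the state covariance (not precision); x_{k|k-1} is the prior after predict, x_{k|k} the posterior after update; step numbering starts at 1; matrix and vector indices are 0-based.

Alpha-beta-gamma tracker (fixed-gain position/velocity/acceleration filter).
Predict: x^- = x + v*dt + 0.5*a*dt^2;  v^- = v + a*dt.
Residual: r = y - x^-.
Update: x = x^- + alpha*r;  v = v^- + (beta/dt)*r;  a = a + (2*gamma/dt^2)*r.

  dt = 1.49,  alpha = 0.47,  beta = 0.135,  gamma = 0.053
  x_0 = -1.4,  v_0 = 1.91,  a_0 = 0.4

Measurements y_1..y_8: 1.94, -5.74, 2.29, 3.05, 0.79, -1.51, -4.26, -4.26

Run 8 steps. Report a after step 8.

step 1: x_pred=1.8899  r=0.0501  x^+=1.9135  v^+=2.5105  a^+=0.4024
step 2: x_pred=6.1008  r=-11.8408  x^+=0.5356  v^+=2.0373  a^+=-0.1630
step 3: x_pred=3.3903  r=-1.1003  x^+=2.8732  v^+=1.6948  a^+=-0.2155
step 4: x_pred=5.1592  r=-2.1092  x^+=4.1679  v^+=1.1826  a^+=-0.3162
step 5: x_pred=5.5789  r=-4.7889  x^+=3.3281  v^+=0.2776  a^+=-0.5448
step 6: x_pred=3.1369  r=-4.6469  x^+=0.9529  v^+=-0.9553  a^+=-0.7667
step 7: x_pred=-1.3216  r=-2.9384  x^+=-2.7026  v^+=-2.3639  a^+=-0.9070
step 8: x_pred=-7.2317  r=2.9717  x^+=-5.8350  v^+=-3.4461  a^+=-0.7651

a_post = -0.7651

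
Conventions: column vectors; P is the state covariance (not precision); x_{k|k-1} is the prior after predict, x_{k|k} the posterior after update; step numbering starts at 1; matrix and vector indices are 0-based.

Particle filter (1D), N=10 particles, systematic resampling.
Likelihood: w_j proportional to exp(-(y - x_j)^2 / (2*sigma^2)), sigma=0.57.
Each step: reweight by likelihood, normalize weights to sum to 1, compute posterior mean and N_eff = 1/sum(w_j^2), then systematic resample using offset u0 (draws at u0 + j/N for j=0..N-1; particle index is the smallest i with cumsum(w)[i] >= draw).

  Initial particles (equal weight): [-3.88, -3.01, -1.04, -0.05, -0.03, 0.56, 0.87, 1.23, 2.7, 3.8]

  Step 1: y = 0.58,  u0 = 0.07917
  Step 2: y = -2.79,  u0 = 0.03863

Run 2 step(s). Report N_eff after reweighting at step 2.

step 1: w=[0.0000, 0.0000, 0.0050, 0.1540, 0.1600, 0.2835, 0.2492, 0.1480, 0.0003, 0.0000]  mean=0.5407  Neff=4.6790  idx=[3, 4, 4, 5, 5, 5, 6, 6, 7, 7]
step 2: w=[0.3706, 0.3128, 0.3128, 0.0012, 0.0012, 0.0012, 0.0000, 0.0000, 0.0000, 0.0000]  mean=-0.0352  Neff=3.0024  idx=[0, 0, 0, 0, 1, 1, 1, 2, 2, 2]

N_eff = 3.0024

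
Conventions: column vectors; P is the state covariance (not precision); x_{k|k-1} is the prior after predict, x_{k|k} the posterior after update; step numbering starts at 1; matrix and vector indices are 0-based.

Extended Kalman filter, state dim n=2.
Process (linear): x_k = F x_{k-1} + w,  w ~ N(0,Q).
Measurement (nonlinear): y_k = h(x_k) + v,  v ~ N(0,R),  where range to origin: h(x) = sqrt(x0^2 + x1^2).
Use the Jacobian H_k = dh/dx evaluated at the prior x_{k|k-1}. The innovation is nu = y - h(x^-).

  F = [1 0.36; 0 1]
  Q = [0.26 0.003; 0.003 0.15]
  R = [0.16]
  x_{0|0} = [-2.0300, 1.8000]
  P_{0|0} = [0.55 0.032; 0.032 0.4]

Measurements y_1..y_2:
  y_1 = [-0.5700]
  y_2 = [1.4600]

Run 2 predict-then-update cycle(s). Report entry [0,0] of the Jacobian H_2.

H_jac[0,0] = 0.7618

step 1: x^-=[-1.3820, 1.8000]  P^-=[0.8849 0.1790; 0.1790 0.5500]  H_jac=[-0.6090 0.7932]  S=[0.6613]  K=[-0.6002; 0.4949]  nu=[-2.8393]  x^+=[0.3222, 0.3949]  P^+=[0.6467 0.3754; 0.3754 0.3881]
step 2: x^-=[0.4644, 0.3949]  P^-=[1.2272 0.5181; 0.5181 0.5381]  H_jac=[0.7618 0.6478]  S=[1.6094]  K=[0.7895; 0.4618]  nu=[0.8504]  x^+=[1.1357, 0.7876]  P^+=[0.2242 -0.0687; -0.0687 0.1948]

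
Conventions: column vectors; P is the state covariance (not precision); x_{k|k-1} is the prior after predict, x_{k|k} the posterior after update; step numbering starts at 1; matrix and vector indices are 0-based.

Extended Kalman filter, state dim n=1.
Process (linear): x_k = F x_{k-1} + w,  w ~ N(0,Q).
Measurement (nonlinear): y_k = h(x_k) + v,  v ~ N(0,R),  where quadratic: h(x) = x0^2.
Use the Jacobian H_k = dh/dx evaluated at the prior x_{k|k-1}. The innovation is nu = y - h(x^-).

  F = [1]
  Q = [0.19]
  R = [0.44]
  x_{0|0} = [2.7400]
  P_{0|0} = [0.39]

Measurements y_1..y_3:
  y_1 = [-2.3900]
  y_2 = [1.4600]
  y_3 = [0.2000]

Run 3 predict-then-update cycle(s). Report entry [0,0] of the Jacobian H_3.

H_jac[0,0] = 2.2856

step 1: x^-=[2.7400]  P^-=[0.5800]  H_jac=[5.4800]  S=[17.8576]  K=[0.1780]  nu=[-9.8976]  x^+=[0.9784]  P^+=[0.0143]
step 2: x^-=[0.9784]  P^-=[0.2043]  H_jac=[1.9567]  S=[1.2222]  K=[0.3271]  nu=[0.5028]  x^+=[1.1428]  P^+=[0.0735]
step 3: x^-=[1.1428]  P^-=[0.2635]  H_jac=[2.2856]  S=[1.8168]  K=[0.3316]  nu=[-1.1060]  x^+=[0.7761]  P^+=[0.0638]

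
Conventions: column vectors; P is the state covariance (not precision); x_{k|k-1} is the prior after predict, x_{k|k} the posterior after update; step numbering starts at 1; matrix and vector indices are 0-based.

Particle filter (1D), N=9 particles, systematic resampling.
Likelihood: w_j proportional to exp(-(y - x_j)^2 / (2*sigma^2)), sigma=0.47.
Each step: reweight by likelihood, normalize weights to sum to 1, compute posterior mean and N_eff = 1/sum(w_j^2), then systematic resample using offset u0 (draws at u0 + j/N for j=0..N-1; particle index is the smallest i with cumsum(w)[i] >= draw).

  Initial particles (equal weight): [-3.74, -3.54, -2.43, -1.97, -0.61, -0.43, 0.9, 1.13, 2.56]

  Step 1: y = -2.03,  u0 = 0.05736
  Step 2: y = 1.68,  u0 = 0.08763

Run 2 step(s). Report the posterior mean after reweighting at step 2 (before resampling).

step 1: w=[0.0008, 0.0034, 0.4075, 0.5805, 0.0061, 0.0018, 0.0000, 0.0000, 0.0000]  mean=-2.1530  Neff=1.9877  idx=[2, 2, 2, 2, 3, 3, 3, 3, 3]
step 2: w=[0.0001, 0.0001, 0.0001, 0.0001, 0.2000, 0.2000, 0.2000, 0.2000, 0.2000]  mean=-1.9701  Neff=5.0025  idx=[4, 4, 5, 6, 6, 7, 7, 8, 8]

post_mean = -1.9701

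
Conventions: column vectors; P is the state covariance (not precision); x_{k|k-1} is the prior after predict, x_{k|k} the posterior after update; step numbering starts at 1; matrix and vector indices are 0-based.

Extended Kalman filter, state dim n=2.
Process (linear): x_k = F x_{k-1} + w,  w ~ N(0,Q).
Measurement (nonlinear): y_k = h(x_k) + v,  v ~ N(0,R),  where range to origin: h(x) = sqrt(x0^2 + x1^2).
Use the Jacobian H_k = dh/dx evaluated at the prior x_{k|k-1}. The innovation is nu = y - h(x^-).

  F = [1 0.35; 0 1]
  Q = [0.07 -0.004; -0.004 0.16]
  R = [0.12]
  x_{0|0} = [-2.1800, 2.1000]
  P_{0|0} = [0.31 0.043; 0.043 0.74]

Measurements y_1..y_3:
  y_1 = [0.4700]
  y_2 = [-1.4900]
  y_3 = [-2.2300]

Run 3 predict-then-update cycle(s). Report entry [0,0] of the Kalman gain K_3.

K[0,0] = 0.5235

step 1: x^-=[-1.4450, 2.1000]  P^-=[0.5008 0.2980; 0.2980 0.9000]  H_jac=[-0.5669 0.8238]  S=[0.6134]  K=[-0.0625; 0.9334]  nu=[-2.0791]  x^+=[-1.3150, 0.1594]  P^+=[0.4984 0.3338; 0.3338 0.3656]
step 2: x^-=[-1.2592, 0.1594]  P^-=[0.8468 0.4578; 0.4578 0.5256]  H_jac=[-0.9921 0.1256]  S=[0.8476]  K=[-0.9233; -0.4579]  nu=[-2.7592]  x^+=[1.2883, 1.4228]  P^+=[0.1243 0.0994; 0.0994 0.3479]
step 3: x^-=[1.7863, 1.4228]  P^-=[0.3065 0.2172; 0.2172 0.5079]  H_jac=[0.7822 0.6230]  S=[0.7164]  K=[0.5235; 0.6789]  nu=[-4.5137]  x^+=[-0.5768, -1.6415]  P^+=[0.1101 -0.0374; -0.0374 0.1777]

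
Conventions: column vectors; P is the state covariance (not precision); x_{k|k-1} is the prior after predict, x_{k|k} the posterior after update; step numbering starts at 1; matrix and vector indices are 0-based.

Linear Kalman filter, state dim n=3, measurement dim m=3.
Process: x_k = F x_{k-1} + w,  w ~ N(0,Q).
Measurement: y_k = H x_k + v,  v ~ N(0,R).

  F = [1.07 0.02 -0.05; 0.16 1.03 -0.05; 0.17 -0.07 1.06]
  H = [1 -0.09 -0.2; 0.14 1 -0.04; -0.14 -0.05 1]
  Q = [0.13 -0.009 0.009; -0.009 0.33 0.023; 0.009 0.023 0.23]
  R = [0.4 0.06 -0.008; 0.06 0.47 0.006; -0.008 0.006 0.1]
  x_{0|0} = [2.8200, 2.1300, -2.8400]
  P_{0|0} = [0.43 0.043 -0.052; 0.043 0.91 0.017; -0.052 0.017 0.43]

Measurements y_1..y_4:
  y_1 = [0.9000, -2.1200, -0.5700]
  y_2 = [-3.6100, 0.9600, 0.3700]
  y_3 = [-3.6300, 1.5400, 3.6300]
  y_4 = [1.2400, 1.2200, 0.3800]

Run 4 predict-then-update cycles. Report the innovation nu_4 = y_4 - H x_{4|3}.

innov = [3.6894, 0.5850, -2.2193]

step 1: x^-=[3.2020, 2.7871, -2.6801]  P^-=[0.6311 0.1343 0.0020; 0.1343 1.3208 -0.0364; 0.0020 -0.0364 0.7077]  S=[1.0439 0.1747 -0.2321; 0.1747 1.8447 -0.1567; -0.2321 -0.1567 0.8284]  K=[0.5960 0.0699 0.0678; -0.1097 0.7341 -0.0383; 0.0592 0.0341 0.8793]  nu=[-2.5872, -5.4626, 2.6977]  x^+=[1.4609, -1.0424, -0.6476]  P^+=[0.2531 0.0352 0.0396; 0.0352 0.3342 0.0231; 0.0396 0.0231 0.0944]
step 2: x^-=[1.5746, -0.8075, -0.3651]  P^-=[0.4174 0.0767 0.0922; 0.0767 0.6999 0.0382; 0.0922 0.0382 0.3550]  S=[0.7880 0.1202 -0.0454; 0.1202 1.1960 -0.0109; -0.0454 -0.0109 0.4363]  K=[0.4952 0.0612 0.1217; -0.0847 0.6013 -0.0110; 0.0631 0.0317 0.7869]  nu=[-5.3303, 1.5325, 0.9152]  x^+=[-0.8599, 0.5553, 0.0674]  P^+=[0.2116 0.0312 0.0398; 0.0312 0.2739 0.0213; 0.0398 0.0213 0.0850]
step 3: x^-=[-0.9124, 0.4310, -0.1136]  P^-=[0.3696 0.0640 0.0856; 0.0640 0.6337 0.0393; 0.0856 0.0393 0.3434]  S=[0.7441 0.1071 -0.0431; 0.1071 1.1253 -0.0042; -0.0431 -0.0042 0.4252]  K=[0.4648 0.0560 0.1198; -0.0847 0.5777 -0.0060; 0.0588 0.0307 0.7810]  nu=[-2.7015, 1.2322, 3.6374]  x^+=[-1.6631, 1.3499, 2.6063]  P^+=[0.1985 0.0287 0.0378; 0.0287 0.2632 0.0207; 0.0378 0.0207 0.0841]
step 4: x^-=[-1.8829, 0.9940, 2.3854]  P^-=[0.3547 0.0589 0.0813; 0.0589 0.6213 0.0384; 0.0813 0.0384 0.3414]  S=[0.7316 0.1015 -0.0448; 0.1015 1.1113 -0.0040; -0.0448 -0.0040 0.4242]  K=[0.4550 0.0536 0.1163; -0.0863 0.5730 -0.0058; 0.0567 0.0302 0.7799]  nu=[3.6894, 0.5850, -2.2193]  x^+=[-0.4309, 1.0236, 0.8813]  P^+=[0.1941 0.0275 0.0369; 0.0275 0.2610 0.0204; 0.0369 0.0204 0.0839]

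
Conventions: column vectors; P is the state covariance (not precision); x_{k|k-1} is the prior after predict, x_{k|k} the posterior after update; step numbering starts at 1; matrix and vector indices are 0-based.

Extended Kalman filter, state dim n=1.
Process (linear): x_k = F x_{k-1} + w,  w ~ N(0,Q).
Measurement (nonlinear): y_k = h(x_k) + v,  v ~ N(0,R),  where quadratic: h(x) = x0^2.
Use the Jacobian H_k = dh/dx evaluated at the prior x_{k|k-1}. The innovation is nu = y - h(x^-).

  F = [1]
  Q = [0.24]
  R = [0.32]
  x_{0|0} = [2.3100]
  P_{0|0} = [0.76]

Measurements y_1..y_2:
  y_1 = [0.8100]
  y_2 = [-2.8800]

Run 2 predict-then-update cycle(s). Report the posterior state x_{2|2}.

x_post = [-0.1405]

step 1: x^-=[2.3100]  P^-=[1.0000]  H_jac=[4.6200]  S=[21.6644]  K=[0.2133]  nu=[-4.5261]  x^+=[1.3448]  P^+=[0.0148]
step 2: x^-=[1.3448]  P^-=[0.2548]  H_jac=[2.6896]  S=[2.1630]  K=[0.3168]  nu=[-4.6885]  x^+=[-0.1405]  P^+=[0.0377]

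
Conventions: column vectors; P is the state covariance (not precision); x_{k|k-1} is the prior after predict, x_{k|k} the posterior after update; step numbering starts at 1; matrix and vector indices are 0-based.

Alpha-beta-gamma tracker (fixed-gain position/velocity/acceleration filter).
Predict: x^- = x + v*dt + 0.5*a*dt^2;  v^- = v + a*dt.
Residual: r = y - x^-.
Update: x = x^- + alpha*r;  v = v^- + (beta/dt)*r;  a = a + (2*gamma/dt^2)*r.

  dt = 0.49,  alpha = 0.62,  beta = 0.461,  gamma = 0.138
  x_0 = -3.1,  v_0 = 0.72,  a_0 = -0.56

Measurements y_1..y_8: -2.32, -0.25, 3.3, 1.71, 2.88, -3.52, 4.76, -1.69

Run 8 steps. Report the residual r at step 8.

step 1: x_pred=-2.8144  r=0.4944  x^+=-2.5079  v^+=0.9108  a^+=0.0084
step 2: x_pred=-2.0606  r=1.8106  x^+=-0.9380  v^+=2.6183  a^+=2.0897
step 3: x_pred=0.5958  r=2.7042  x^+=2.2724  v^+=6.1864  a^+=5.1982
step 4: x_pred=5.9278  r=-4.2178  x^+=3.3128  v^+=4.7654  a^+=0.3498
step 5: x_pred=5.6898  r=-2.8098  x^+=3.9477  v^+=2.2933  a^+=-2.8801
step 6: x_pred=4.7257  r=-8.2457  x^+=-0.3867  v^+=-6.8756  a^+=-12.3587
step 7: x_pred=-5.2394  r=9.9994  x^+=0.9602  v^+=-3.5238  a^+=-0.8642
step 8: x_pred=-0.8702  r=-0.8198  x^+=-1.3785  v^+=-4.7186  a^+=-1.8066

resid = -0.8198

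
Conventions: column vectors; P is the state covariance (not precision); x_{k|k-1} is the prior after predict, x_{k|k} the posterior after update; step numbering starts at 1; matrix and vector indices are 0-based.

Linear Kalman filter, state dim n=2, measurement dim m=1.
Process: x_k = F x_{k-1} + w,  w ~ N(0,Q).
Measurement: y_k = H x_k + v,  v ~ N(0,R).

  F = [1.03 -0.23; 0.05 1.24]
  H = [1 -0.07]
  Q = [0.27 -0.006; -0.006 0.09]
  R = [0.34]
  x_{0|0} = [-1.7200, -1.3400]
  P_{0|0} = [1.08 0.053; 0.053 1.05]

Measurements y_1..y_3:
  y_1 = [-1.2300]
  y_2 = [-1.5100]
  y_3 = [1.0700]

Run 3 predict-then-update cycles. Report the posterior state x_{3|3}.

step 1: x^-=[-1.4634, -1.7476]  P^-=[1.4462 -0.1828; -0.1828 1.7138]  S=[1.8202]  K=[0.8016; -0.1663]  nu=[0.1111]  x^+=[-1.3744, -1.7661]  P^+=[0.2767 0.0599; 0.0599 1.6634]
step 2: x^-=[-1.0094, -2.2586]  P^-=[0.6232 -0.3903; -0.3903 2.6558]  S=[1.0309]  K=[0.6310; -0.5590]  nu=[-0.6587]  x^+=[-1.4251, -1.8904]  P^+=[0.2127 -0.0267; -0.0267 2.3336]
step 3: x^-=[-1.0330, -2.4154]  P^-=[0.6317 -0.6944; -0.6944 3.6754]  S=[1.0870]  K=[0.6259; -0.8755]  nu=[1.9340]  x^+=[0.1775, -4.1086]  P^+=[0.2059 -0.0987; -0.0987 2.8422]

x_post = [0.1775, -4.1086]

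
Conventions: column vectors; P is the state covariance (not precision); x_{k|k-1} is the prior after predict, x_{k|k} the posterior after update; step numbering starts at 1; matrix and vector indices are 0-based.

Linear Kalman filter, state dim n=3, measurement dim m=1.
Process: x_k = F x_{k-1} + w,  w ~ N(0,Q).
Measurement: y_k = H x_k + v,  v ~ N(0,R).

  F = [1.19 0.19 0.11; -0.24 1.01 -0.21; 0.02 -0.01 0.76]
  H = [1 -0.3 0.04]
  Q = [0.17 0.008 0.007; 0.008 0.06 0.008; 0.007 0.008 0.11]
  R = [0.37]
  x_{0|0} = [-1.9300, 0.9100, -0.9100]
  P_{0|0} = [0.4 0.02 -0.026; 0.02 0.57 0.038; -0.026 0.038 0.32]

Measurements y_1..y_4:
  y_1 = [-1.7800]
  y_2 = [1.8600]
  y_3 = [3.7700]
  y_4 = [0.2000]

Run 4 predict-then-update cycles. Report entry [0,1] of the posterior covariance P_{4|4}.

step 1: x^-=[-2.2239, 1.5734, -0.7393]  P^-=[0.7647 0.0288 0.0239; 0.0288 0.6502 -0.0162; 0.0239 -0.0162 0.2937]  S=[1.1787]  K=[0.6422; -0.1416; 0.0344]  nu=[0.9455]  x^+=[-1.6167, 1.4395, -0.7068]  P^+=[0.2785 0.1360 -0.0021; 0.1360 0.6265 -0.0105; -0.0021 -0.0105 0.2923]
step 2: x^-=[-1.7281, 1.9903, -0.5839]  P^-=[0.6510 0.1990 0.0324; 0.1990 0.6664 -0.0509; 0.0324 -0.0509 0.2790]  S=[0.9659]  K=[0.6136; -0.0030; 0.0609]  nu=[4.2085]  x^+=[0.8542, 1.9775, -0.3278]  P^+=[0.2874 0.2008 -0.0037; 0.2008 0.6663 -0.0507; -0.0037 -0.0507 0.2755]
step 3: x^-=[1.3562, 1.8611, -0.2518]  P^-=[0.6921 0.2770 0.0233; 0.2770 0.6922 -0.0779; 0.0233 -0.0779 0.2699]  S=[0.9624]  K=[0.6338; 0.0688; 0.0597]  nu=[2.9822]  x^+=[3.2463, 2.0664, -0.0736]  P^+=[0.3055 0.2350 -0.0131; 0.2350 0.6877 -0.0818; -0.0131 -0.0818 0.2664]
step 4: x^-=[4.2476, 1.3234, -0.0117]  P^-=[0.7302 0.3161 0.0097; 0.3161 0.7103 -0.0982; 0.0097 -0.0982 0.2648]  S=[0.9780]  K=[0.6500; 0.1013; 0.0509]  nu=[-3.6501]  x^+=[1.8749, 0.9535, -0.1974]  P^+=[0.3169 0.2517 -0.0226; 0.2517 0.7002 -0.1032; -0.0226 -0.1032 0.2623]

P_post[0,1] = 0.2517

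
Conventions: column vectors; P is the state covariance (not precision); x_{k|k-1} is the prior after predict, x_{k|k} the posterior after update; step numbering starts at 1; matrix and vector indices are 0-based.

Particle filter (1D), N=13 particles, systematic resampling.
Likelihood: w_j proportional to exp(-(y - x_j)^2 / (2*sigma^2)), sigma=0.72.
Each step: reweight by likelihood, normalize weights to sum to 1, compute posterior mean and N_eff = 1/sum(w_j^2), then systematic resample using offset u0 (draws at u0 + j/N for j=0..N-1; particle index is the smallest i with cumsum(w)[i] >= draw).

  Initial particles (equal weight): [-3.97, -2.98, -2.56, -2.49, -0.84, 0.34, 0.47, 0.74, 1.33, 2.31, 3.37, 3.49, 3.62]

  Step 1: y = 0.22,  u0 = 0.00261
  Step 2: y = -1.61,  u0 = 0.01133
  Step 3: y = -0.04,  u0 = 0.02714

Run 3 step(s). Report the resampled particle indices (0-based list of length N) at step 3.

step 1: w=[0.0000, 0.0000, 0.0002, 0.0002, 0.1008, 0.2937, 0.2804, 0.2295, 0.0908, 0.0044, 0.0000, 0.0000, 0.0000]  mean=0.4467  Neff=4.2379  idx=[4, 4, 5, 5, 5, 5, 6, 6, 6, 7, 7, 7, 8]
step 2: w=[0.4368, 0.4368, 0.0198, 0.0198, 0.0198, 0.0198, 0.0119, 0.0119, 0.0119, 0.0038, 0.0038, 0.0038, 0.0002]  mean=-0.6816  Neff=2.6062  idx=[0, 0, 0, 0, 0, 0, 1, 1, 1, 1, 1, 1, 5]
step 3: w=[0.0735, 0.0735, 0.0735, 0.0735, 0.0735, 0.0735, 0.0735, 0.0735, 0.0735, 0.0735, 0.0735, 0.0735, 0.1185]  mean=-0.7002  Neff=12.6913  idx=[0, 1, 2, 3, 4, 5, 6, 7, 8, 9, 10, 11, 12]

resampled_idx = [0, 1, 2, 3, 4, 5, 6, 7, 8, 9, 10, 11, 12]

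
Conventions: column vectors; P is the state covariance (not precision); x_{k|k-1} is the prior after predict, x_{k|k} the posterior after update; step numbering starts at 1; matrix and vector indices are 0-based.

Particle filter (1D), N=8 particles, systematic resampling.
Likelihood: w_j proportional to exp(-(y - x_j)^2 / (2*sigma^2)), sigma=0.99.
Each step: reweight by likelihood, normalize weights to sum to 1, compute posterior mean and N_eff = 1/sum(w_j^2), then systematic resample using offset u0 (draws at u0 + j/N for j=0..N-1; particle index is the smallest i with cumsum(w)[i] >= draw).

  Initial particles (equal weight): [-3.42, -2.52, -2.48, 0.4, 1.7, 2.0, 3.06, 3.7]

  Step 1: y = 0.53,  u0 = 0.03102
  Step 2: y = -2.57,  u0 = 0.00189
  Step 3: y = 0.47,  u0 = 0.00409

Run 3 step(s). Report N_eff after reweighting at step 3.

N_eff = 8.0000

step 1: w=[0.0002, 0.0046, 0.0052, 0.5263, 0.2640, 0.1763, 0.0203, 0.0032]  mean=1.0604  Neff=2.6441  idx=[3, 3, 3, 3, 3, 4, 4, 5]
step 2: w=[0.1993, 0.1993, 0.1993, 0.1993, 0.1993, 0.0016, 0.0016, 0.0004]  mean=0.4049  Neff=5.0370  idx=[0, 0, 1, 1, 2, 3, 3, 4]
step 3: w=[0.1250, 0.1250, 0.1250, 0.1250, 0.1250, 0.1250, 0.1250, 0.1250]  mean=0.4000  Neff=8.0000  idx=[0, 1, 2, 3, 4, 5, 6, 7]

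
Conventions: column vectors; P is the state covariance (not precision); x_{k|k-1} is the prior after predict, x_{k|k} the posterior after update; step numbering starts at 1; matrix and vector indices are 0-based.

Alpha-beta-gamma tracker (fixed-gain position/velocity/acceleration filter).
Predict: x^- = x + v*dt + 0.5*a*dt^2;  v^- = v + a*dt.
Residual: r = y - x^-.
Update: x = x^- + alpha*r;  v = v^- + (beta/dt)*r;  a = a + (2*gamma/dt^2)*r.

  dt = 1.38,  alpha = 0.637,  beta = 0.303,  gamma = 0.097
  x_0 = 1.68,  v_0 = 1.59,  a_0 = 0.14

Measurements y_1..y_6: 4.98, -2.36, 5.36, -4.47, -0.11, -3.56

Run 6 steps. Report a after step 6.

a_post = -0.3197

step 1: x_pred=4.0075  r=0.9725  x^+=4.6270  v^+=1.9967  a^+=0.2391
step 2: x_pred=7.6101  r=-9.9701  x^+=1.2591  v^+=0.1375  a^+=-0.7766
step 3: x_pred=0.7095  r=4.6505  x^+=3.6719  v^+=0.0870  a^+=-0.3028
step 4: x_pred=3.5035  r=-7.9735  x^+=-1.5756  v^+=-2.0817  a^+=-1.1151
step 5: x_pred=-5.5101  r=5.4001  x^+=-2.0702  v^+=-2.4348  a^+=-0.5650
step 6: x_pred=-5.9683  r=2.4083  x^+=-4.4342  v^+=-2.6857  a^+=-0.3197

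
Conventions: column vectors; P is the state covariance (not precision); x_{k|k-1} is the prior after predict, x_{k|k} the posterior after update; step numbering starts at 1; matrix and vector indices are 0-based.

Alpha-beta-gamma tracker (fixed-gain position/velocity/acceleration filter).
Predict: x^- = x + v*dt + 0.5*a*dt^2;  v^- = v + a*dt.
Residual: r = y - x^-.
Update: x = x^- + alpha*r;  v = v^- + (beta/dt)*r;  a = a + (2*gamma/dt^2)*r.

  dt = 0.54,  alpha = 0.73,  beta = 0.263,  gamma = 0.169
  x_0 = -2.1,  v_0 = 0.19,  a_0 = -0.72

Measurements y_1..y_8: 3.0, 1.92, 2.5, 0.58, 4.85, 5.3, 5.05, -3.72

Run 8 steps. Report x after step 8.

step 1: x_pred=-2.1024  r=5.1024  x^+=1.6224  v^+=2.2862  a^+=5.1943
step 2: x_pred=3.6143  r=-1.6943  x^+=2.3774  v^+=4.2660  a^+=3.2304
step 3: x_pred=5.1521  r=-2.6521  x^+=3.2161  v^+=4.7188  a^+=0.1563
step 4: x_pred=5.7870  r=-5.2070  x^+=1.9859  v^+=2.2672  a^+=-5.8792
step 5: x_pred=2.3530  r=2.4970  x^+=4.1758  v^+=0.3086  a^+=-2.9848
step 6: x_pred=3.9072  r=1.3928  x^+=4.9240  v^+=-0.6249  a^+=-1.3705
step 7: x_pred=4.3867  r=0.6633  x^+=4.8709  v^+=-1.0419  a^+=-0.6016
step 8: x_pred=4.2206  r=-7.9406  x^+=-1.5760  v^+=-5.2341  a^+=-9.8057

x_post = -1.5760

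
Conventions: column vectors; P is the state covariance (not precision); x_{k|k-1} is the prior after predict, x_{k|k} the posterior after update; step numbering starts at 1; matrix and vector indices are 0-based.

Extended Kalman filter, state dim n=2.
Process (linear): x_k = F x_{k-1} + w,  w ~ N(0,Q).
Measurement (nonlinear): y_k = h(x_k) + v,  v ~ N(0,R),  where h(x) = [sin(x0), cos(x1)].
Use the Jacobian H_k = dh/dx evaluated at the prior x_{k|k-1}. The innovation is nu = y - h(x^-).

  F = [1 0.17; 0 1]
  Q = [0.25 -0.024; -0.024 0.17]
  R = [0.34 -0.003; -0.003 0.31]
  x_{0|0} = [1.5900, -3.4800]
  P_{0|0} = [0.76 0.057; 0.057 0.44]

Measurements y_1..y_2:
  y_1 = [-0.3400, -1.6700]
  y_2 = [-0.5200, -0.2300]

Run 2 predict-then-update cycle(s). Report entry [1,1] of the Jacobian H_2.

step 1: x^-=[0.9984, -3.4800]  P^-=[1.0421 0.1078; 0.1078 0.6100]  H_jac=[0.5416 0.0000; 0.0000 -0.3320]  S=[0.6457 -0.0224; -0.0224 0.3772]  K=[0.8726 -0.0431; 0.0720 -0.5326]  nu=[-1.1806, -0.7267]  x^+=[-0.0005, -3.1779]  P^+=[0.5480 0.0481; 0.0481 0.4979]
step 2: x^-=[-0.5408, -3.1779]  P^-=[0.8288 0.1088; 0.1088 0.6679]  H_jac=[0.8573 0.0000; 0.0000 -0.0363]  S=[0.9491 -0.0064; -0.0064 0.3109]  K=[0.7486 0.0027; 0.0977 -0.0761]  nu=[-0.0052, 0.7693]  x^+=[-0.5426, -3.2370]  P^+=[0.2969 0.0390; 0.0390 0.6570]

H_jac[1,1] = -0.0363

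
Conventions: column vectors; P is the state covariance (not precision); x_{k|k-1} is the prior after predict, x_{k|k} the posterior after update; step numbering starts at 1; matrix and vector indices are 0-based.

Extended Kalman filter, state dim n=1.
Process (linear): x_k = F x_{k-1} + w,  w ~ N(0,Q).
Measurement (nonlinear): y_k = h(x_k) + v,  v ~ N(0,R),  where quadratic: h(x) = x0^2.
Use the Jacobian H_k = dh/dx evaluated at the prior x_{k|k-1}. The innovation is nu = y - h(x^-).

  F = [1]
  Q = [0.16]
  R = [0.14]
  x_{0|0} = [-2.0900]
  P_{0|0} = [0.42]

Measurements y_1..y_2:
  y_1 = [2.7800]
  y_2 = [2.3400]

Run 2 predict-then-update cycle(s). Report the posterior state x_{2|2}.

step 1: x^-=[-2.0900]  P^-=[0.5800]  H_jac=[-4.1800]  S=[10.2740]  K=[-0.2360]  nu=[-1.5881]  x^+=[-1.7152]  P^+=[0.0079]
step 2: x^-=[-1.7152]  P^-=[0.1679]  H_jac=[-3.4305]  S=[2.1159]  K=[-0.2722]  nu=[-0.6021]  x^+=[-1.5514]  P^+=[0.0111]

x_post = [-1.5514]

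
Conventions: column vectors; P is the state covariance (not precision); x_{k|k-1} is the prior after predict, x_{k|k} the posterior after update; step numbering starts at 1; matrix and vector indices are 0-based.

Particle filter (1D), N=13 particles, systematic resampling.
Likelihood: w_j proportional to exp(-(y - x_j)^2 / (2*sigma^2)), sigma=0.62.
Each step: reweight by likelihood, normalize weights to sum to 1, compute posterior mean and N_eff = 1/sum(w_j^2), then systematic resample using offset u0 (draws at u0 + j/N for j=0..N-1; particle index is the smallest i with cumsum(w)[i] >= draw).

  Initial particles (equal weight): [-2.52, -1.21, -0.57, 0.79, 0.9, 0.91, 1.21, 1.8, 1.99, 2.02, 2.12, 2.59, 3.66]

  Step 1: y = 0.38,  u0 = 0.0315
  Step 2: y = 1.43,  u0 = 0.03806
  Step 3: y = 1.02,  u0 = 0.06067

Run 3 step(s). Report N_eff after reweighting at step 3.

step 1: w=[0.0000, 0.0120, 0.0993, 0.2581, 0.2259, 0.2228, 0.1311, 0.0233, 0.0110, 0.0097, 0.0063, 0.0006, 0.0000]  mean=0.7957  Neff=5.1214  idx=[2, 2, 3, 3, 3, 4, 4, 4, 5, 5, 5, 6, 7]
step 2: w=[0.0007, 0.0007, 0.0758, 0.0758, 0.0758, 0.0897, 0.0897, 0.0897, 0.0909, 0.0909, 0.0909, 0.1213, 0.1081]  mean=1.0105  Neff=10.8039  idx=[2, 3, 4, 5, 6, 7, 8, 8, 9, 10, 11, 11, 12]
step 3: w=[0.0775, 0.0775, 0.0775, 0.0815, 0.0815, 0.0815, 0.0817, 0.0817, 0.0817, 0.0817, 0.0792, 0.0792, 0.0376]  mean=0.9607  Neff=12.7172  idx=[0, 1, 2, 3, 4, 5, 6, 7, 8, 9, 10, 11, 12]

N_eff = 12.7172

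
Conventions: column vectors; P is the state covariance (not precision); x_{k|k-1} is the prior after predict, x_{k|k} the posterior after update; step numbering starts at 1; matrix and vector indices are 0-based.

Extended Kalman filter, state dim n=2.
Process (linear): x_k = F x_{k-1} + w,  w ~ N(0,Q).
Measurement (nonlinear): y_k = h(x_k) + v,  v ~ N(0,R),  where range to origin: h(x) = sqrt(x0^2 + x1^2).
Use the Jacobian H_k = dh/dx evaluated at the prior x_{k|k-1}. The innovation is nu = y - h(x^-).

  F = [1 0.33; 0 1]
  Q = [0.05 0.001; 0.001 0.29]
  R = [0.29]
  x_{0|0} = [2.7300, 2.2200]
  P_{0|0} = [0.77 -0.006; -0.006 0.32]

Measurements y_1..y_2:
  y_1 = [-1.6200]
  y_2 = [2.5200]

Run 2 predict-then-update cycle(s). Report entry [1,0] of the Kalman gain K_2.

step 1: x^-=[3.4626, 2.2200]  P^-=[0.8509 0.1006; 0.1006 0.6100]  H_jac=[0.8418 0.5397]  S=[1.1621]  K=[0.6631; 0.3562]  nu=[-5.7331]  x^+=[-0.3390, 0.1780]  P^+=[0.3399 -0.1739; -0.1739 0.4626]
step 2: x^-=[-0.2803, 0.1780]  P^-=[0.3255 -0.0202; -0.0202 0.7526]  H_jac=[-0.8442 0.5360]  S=[0.7565]  K=[-0.3776; 0.5558]  nu=[2.1880]  x^+=[-1.1064, 1.3941]  P^+=[0.2177 0.1385; 0.1385 0.5189]

K[1,0] = 0.5558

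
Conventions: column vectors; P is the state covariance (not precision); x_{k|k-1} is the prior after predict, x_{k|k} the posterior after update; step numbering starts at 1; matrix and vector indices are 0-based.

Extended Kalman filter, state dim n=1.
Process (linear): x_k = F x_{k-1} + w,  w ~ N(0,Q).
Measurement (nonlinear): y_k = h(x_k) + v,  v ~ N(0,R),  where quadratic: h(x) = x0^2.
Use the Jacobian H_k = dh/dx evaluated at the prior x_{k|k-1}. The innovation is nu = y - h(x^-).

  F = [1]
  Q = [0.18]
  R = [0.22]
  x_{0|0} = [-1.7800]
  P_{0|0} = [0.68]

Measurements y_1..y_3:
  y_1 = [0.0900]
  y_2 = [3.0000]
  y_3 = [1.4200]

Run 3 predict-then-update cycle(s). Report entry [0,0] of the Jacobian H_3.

step 1: x^-=[-1.7800]  P^-=[0.8600]  H_jac=[-3.5600]  S=[11.1193]  K=[-0.2753]  nu=[-3.0784]  x^+=[-0.9324]  P^+=[0.0170]
step 2: x^-=[-0.9324]  P^-=[0.1970]  H_jac=[-1.8648]  S=[0.9051]  K=[-0.4059]  nu=[2.1306]  x^+=[-1.7972]  P^+=[0.0479]
step 3: x^-=[-1.7972]  P^-=[0.2279]  H_jac=[-3.5945]  S=[3.1644]  K=[-0.2589]  nu=[-1.8101]  x^+=[-1.3287]  P^+=[0.0158]

H_jac[0,0] = -3.5945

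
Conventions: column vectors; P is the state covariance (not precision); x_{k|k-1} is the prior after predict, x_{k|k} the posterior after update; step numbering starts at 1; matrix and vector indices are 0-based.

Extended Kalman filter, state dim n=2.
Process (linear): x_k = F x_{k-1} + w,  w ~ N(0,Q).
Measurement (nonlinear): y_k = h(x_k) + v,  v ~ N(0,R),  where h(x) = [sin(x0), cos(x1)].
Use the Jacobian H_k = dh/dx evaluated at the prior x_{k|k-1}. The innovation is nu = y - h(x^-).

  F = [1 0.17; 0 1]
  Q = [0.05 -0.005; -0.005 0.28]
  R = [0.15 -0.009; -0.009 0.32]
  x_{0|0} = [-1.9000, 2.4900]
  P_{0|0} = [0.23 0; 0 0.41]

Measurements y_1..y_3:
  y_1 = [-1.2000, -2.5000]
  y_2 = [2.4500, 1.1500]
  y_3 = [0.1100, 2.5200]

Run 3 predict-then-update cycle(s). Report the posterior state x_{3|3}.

x_post = [2.9465, 6.8650]

step 1: x^-=[-1.4767, 2.4900]  P^-=[0.2918 0.0647; 0.0647 0.6900]  H_jac=[0.0940 0.0000; 0.0000 -0.6065]  S=[0.1526 -0.0127; -0.0127 0.5738]  K=[0.1744 -0.0645; -0.0208 -0.7298]  nu=[-0.2044, -1.7049]  x^+=[-1.4023, 3.7384]  P^+=[0.2845 0.0366; 0.0366 0.3848]
step 2: x^-=[-0.7668, 3.7384]  P^-=[0.3581 0.0970; 0.0970 0.6648]  H_jac=[0.7201 0.0000; 0.0000 0.5620]  S=[0.3357 0.0303; 0.0303 0.5300]  K=[0.7628 0.0593; 0.1453 0.6966]  nu=[3.1438, 1.9771]  x^+=[1.7487, 5.5727]  P^+=[0.1582 0.0216; 0.0216 0.3943]
step 3: x^-=[2.6961, 5.5727]  P^-=[0.2269 0.0836; 0.0836 0.6743]  H_jac=[-0.9024 0.0000; 0.0000 0.6522]  S=[0.3347 -0.0582; -0.0582 0.6068]  K=[-0.6061 0.0317; -0.1010 0.7150]  nu=[-0.3209, 1.7620]  x^+=[2.9465, 6.8650]  P^+=[0.1011 0.0239; 0.0239 0.3522]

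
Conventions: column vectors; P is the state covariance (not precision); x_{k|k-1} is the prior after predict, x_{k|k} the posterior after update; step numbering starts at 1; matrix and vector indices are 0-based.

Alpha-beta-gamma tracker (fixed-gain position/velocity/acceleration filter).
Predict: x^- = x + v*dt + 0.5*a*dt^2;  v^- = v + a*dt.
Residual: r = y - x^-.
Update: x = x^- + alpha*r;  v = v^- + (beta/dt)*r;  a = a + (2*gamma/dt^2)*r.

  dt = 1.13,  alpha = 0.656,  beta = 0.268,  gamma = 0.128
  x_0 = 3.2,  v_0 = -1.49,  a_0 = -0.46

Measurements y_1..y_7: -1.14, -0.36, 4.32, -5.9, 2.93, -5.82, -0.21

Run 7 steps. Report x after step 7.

step 1: x_pred=1.2226  r=-2.3626  x^+=-0.3273  v^+=-2.5701  a^+=-0.9337
step 2: x_pred=-3.8276  r=3.4676  x^+=-1.5529  v^+=-2.8028  a^+=-0.2385
step 3: x_pred=-4.8722  r=9.1922  x^+=1.1579  v^+=-0.8921  a^+=1.6044
step 4: x_pred=1.1741  r=-7.0741  x^+=-3.4665  v^+=-0.7569  a^+=0.1862
step 5: x_pred=-4.2029  r=7.1329  x^+=0.4763  v^+=1.1452  a^+=1.6162
step 6: x_pred=2.8023  r=-8.6223  x^+=-2.8539  v^+=0.9266  a^+=-0.1124
step 7: x_pred=-1.8786  r=1.6686  x^+=-0.7840  v^+=1.1954  a^+=0.2221

x_post = -0.7840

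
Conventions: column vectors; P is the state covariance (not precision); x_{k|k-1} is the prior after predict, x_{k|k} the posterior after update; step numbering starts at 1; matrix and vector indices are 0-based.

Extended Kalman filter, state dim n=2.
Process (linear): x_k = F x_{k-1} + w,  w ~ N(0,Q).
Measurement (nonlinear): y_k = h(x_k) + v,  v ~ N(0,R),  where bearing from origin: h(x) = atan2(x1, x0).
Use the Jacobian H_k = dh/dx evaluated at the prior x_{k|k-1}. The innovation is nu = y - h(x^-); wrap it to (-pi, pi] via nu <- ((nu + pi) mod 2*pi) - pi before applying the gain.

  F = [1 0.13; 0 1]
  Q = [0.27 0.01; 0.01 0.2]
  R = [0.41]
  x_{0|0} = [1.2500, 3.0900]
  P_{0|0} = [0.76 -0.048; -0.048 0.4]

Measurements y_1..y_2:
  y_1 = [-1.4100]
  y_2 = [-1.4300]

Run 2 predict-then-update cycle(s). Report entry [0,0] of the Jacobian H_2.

H_jac[0,0] = -0.1476

step 1: x^-=[1.6517, 3.0900]  P^-=[1.0243 0.0140; 0.0140 0.6000]  H_jac=[-0.2517 0.1345]  S=[0.4848]  K=[-0.5279; 0.1592]  nu=[-2.4899]  x^+=[2.9661, 2.6935]  P^+=[0.8892 0.0548; 0.0548 0.5877]
step 2: x^-=[3.3163, 2.6935]  P^-=[1.1833 0.1412; 0.1412 0.7877]  H_jac=[-0.1476 0.1817]  S=[0.4542]  K=[-0.3280; 0.2692]  nu=[-2.1121]  x^+=[4.0091, 2.1248]  P^+=[1.1345 0.1813; 0.1813 0.7548]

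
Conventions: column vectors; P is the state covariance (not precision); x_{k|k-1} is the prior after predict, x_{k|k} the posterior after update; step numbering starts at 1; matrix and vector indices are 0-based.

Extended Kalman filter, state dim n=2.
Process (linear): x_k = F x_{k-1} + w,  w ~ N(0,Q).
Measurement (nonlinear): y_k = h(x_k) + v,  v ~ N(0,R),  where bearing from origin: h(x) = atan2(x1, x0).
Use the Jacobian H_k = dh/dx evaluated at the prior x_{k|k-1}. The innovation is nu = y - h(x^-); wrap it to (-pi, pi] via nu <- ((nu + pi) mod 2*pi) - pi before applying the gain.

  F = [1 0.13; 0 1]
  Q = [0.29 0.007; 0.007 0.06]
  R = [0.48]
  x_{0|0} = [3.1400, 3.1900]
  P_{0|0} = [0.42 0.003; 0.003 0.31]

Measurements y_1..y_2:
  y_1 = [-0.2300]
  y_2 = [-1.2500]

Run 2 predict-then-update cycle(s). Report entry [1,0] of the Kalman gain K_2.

K[1,0] = 0.1054

step 1: x^-=[3.5547, 3.1900]  P^-=[0.7160 0.0503; 0.0503 0.3700]  H_jac=[-0.1398 0.1558]  S=[0.5008]  K=[-0.1843; 0.1011]  nu=[-0.9614]  x^+=[3.7319, 3.0928]  P^+=[0.6990 0.0596; 0.0596 0.3649]
step 2: x^-=[4.1339, 3.0928]  P^-=[1.0107 0.1141; 0.1141 0.4249]  H_jac=[-0.1160 0.1551]  S=[0.4997]  K=[-0.1993; 0.1054]  nu=[-1.8923]  x^+=[4.5110, 2.8934]  P^+=[0.9908 0.1246; 0.1246 0.4193]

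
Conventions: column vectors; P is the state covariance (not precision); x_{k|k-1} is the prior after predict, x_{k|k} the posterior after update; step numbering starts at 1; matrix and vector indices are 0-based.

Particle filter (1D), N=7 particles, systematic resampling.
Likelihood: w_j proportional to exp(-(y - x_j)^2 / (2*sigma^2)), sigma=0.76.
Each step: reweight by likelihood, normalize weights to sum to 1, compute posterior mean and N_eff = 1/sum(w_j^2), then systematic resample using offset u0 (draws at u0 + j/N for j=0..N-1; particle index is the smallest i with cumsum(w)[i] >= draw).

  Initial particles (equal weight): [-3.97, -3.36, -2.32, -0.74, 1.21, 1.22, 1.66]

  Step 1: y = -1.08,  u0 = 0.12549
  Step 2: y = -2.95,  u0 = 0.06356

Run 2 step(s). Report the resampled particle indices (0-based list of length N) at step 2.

resampled_idx = [0, 0, 0, 0, 0, 0, 1]

step 1: w=[0.0006, 0.0092, 0.2196, 0.7519, 0.0089, 0.0085, 0.0013]  mean=-1.0760  Neff=1.6290  idx=[2, 3, 3, 3, 3, 3, 4]
step 2: w=[0.9068, 0.0186, 0.0186, 0.0186, 0.0186, 0.0186, 0.0000]  mean=-2.1727  Neff=1.2136  idx=[0, 0, 0, 0, 0, 0, 1]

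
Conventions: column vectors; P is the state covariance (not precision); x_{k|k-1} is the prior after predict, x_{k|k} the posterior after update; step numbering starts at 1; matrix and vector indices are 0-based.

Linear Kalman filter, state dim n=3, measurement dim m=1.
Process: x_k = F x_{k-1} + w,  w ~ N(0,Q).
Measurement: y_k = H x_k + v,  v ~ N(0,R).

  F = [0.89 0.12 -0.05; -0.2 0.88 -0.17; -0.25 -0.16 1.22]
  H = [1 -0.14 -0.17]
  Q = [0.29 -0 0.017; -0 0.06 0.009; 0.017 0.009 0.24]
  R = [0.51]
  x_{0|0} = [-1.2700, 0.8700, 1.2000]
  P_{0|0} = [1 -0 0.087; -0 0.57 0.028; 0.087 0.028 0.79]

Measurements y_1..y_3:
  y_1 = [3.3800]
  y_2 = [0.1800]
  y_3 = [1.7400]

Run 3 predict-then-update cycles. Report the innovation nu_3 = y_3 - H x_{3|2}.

innov = [0.9364]

step 1: x^-=[-1.0859, 0.8156, 1.6423]  P^-=[1.0842 -0.1252 -0.1648; -0.1252 0.5618 -0.1718; -0.1648 -0.1718 1.4289]  S=[1.7294]  K=[0.6533; -0.1010; -0.2218]  nu=[4.8593]  x^+=[2.0884, 0.3249, 0.5644]  P^+=[0.3462 -0.0111 0.0858; -0.0111 0.5441 -0.2105; 0.0858 -0.2105 1.3438]
step 2: x^-=[1.8695, -0.2277, 0.1145]  P^-=[0.5679 0.0003 -0.0888; 0.0003 0.6068 -0.5760; -0.0888 -0.5760 2.3047]  S=[1.1591]  K=[0.5030; 0.0114; -0.3450]  nu=[-1.7019]  x^+=[1.0135, -0.2471, 0.7016]  P^+=[0.2747 -0.0064 0.1124; -0.0064 0.6067 -0.5714; 0.1124 -0.5714 2.1667]
step 3: x^-=[0.8373, -0.5394, 0.6422]  P^-=[0.5172 0.0496 -0.1516; 0.0496 0.7843 -1.1625; -0.1516 -1.1625 3.6516]  S=[1.1305]  K=[0.4742; 0.1216; -0.5393]  nu=[0.9364]  x^+=[1.2813, -0.4256, 0.1372]  P^+=[0.2630 -0.0155 0.1375; -0.0155 0.7676 -1.0884; 0.1375 -1.0884 3.3228]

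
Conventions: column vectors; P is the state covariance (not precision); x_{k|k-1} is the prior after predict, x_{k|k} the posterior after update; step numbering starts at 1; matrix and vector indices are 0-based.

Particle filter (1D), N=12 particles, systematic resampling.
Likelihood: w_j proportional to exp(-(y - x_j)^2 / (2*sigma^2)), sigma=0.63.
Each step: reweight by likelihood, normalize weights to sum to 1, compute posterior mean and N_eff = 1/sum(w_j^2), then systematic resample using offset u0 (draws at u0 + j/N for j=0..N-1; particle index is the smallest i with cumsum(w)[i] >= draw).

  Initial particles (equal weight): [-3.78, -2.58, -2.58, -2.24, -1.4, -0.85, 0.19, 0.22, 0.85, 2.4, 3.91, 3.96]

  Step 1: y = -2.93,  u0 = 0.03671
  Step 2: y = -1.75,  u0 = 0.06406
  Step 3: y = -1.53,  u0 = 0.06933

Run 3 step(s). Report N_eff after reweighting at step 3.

step 1: w=[0.1478, 0.3148, 0.3148, 0.2017, 0.0192, 0.0016, 0.0000, 0.0000, 0.0000, 0.0000, 0.0000, 0.0000]  mean=-2.6634  Neff=3.8294  idx=[0, 0, 1, 1, 1, 1, 2, 2, 2, 3, 3, 3]
step 2: w=[0.0011, 0.0011, 0.0813, 0.0813, 0.0813, 0.0813, 0.0813, 0.0813, 0.0813, 0.1430, 0.1430, 0.1430]  mean=-2.4367  Neff=9.2951  idx=[2, 3, 4, 5, 6, 7, 8, 9, 10, 10, 11, 11]
step 3: w=[0.0567, 0.0567, 0.0567, 0.0567, 0.0567, 0.0567, 0.0567, 0.1206, 0.1206, 0.1206, 0.1206, 0.1206]  mean=-2.3750  Neff=10.5021  idx=[1, 2, 4, 5, 7, 7, 8, 9, 9, 10, 11, 11]

N_eff = 10.5021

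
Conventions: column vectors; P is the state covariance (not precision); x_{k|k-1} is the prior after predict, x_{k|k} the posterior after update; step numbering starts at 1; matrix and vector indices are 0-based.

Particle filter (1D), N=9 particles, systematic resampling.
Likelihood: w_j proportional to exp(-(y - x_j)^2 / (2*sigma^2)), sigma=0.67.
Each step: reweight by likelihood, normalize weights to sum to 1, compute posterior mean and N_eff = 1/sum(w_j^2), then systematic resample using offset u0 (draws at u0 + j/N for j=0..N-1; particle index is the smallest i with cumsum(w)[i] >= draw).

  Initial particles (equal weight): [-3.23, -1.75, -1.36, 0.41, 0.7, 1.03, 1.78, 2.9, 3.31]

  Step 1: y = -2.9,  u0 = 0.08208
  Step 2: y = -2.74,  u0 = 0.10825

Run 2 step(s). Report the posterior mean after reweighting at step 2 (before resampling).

step 1: w=[0.7467, 0.1932, 0.0601, 0.0000, 0.0000, 0.0000, 0.0000, 0.0000, 0.0000]  mean=-2.8317  Neff=1.6708  idx=[0, 0, 0, 0, 0, 0, 1, 1, 2]
step 2: w=[0.1422, 0.1422, 0.1422, 0.1422, 0.1422, 0.1422, 0.0624, 0.0624, 0.0223]  mean=-3.0038  Neff=7.7192  idx=[0, 1, 2, 3, 3, 4, 5, 6, 8]

post_mean = -3.0038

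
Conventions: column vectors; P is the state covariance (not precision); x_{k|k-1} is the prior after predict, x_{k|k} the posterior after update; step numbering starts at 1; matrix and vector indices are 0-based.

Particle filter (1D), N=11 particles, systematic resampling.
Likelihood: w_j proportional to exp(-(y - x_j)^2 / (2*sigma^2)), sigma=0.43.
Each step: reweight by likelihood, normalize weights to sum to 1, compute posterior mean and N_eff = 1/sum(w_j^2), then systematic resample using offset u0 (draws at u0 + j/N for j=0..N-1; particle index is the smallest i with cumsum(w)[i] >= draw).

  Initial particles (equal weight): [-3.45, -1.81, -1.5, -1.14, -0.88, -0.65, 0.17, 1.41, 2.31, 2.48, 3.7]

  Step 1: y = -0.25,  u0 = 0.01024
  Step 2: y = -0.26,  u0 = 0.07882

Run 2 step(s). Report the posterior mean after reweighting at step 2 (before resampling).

step 1: w=[0.0000, 0.0008, 0.0084, 0.0673, 0.1959, 0.3717, 0.3556, 0.0003, 0.0000, 0.0000, 0.0000]  mean=-0.4438  Neff=3.2509  idx=[3, 4, 4, 5, 5, 5, 5, 6, 6, 6, 6]
step 2: w=[0.0209, 0.0599, 0.0599, 0.1122, 0.1122, 0.1122, 0.1122, 0.1027, 0.1027, 0.1027, 0.1027]  mean=-0.3510  Neff=9.9890  idx=[1, 3, 4, 4, 5, 6, 7, 8, 9, 9, 10]

post_mean = -0.3510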